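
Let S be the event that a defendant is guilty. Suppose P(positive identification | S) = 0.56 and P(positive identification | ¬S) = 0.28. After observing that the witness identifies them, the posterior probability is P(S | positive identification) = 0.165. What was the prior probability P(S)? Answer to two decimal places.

P(S) = 0.09

Bayes' rule in odds form gives O(S|E) = O(S)·[P(E|S)/P(E|¬S)], hence O(S) = O(S|E)/LR.
Posterior odds = 0.165/(1−0.165) = 0.1976. LR = 0.56/0.28 = 2.0000.
Prior odds = 0.1976/2.0000 = 0.0988, so P(S) = 0.0988/(1+0.0988) ≈ 0.09.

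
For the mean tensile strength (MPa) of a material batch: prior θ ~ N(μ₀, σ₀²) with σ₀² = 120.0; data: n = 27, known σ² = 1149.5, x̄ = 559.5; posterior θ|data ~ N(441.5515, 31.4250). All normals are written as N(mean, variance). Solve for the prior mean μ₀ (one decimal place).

μ₀ = 109.1

The posterior mean is a precision-weighted average: μ_n = (τ₀μ₀ + τ_data·x̄)/(τ₀+τ_data), with τ₀=1/σ₀² and τ_data=n/σ².
Here τ₀ = 1/120.0 = 0.008333 and τ_data = 27/1149.5 = 0.023488, so τ_n = 0.031821.
Rearranging for μ₀: μ₀ = (μ_n·τ_n − τ_data·x̄)/τ₀ = (441.5515·0.031821 − 0.023488·559.5) / 0.008333 = 0.909074/0.008333 ≈ 109.1.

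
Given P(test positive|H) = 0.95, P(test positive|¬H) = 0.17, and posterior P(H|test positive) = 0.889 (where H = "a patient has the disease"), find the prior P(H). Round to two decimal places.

In odds form, posterior odds = prior odds × likelihood ratio, so prior odds = posterior odds ÷ LR.
Posterior odds = 0.889/(1−0.889) = 8.0090. LR = 0.95/0.17 = 5.5882.
Prior odds = 8.0090/5.5882 = 1.4332, so P(H) = 1.4332/(1+1.4332) ≈ 0.59.

P(H) = 0.59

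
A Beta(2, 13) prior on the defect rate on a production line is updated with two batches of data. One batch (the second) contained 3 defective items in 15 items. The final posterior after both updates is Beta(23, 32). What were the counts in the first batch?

Sequential conjugate updates are equivalent to a single update on the pooled data, so total successes = posterior α − prior α and total failures = posterior β − prior β.
Total across both batches: 23−2=21 defective items, 32−13=19 good items.
Subtract the second batch: 21−3=18 defective items and 19−12=7 good items.

18 defective items and 7 good items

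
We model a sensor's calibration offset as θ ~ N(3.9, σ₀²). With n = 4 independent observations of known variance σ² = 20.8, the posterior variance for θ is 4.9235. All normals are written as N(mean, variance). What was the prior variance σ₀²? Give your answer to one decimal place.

σ₀² = 92.6

For the Normal–Normal model with known σ², precisions add: τ_n = τ₀ + n/σ².
So 1/σ₀² = 1/4.9235 − 4/20.8 = 0.203108 − 0.192308 = 0.010800.
Hence σ₀² = 1/0.010800 ≈ 92.6.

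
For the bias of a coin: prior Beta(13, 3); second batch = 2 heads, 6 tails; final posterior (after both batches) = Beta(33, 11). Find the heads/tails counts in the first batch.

18 heads and 2 tails

Sequential conjugate updates are equivalent to a single update on the pooled data, so total successes = posterior α − prior α and total failures = posterior β − prior β.
Total across both batches: 33−13=20 heads, 11−3=8 tails.
Subtract the second batch: 20−2=18 heads and 8−6=2 tails.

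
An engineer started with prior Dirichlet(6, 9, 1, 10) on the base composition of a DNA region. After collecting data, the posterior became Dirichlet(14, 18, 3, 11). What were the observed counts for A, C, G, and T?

For a Dirichlet(α) prior with multinomial counts c, the posterior is Dirichlet(α + c) componentwise.
Counts are posterior − prior componentwise: 14−6=8, 18−9=9, 3−1=2, 11−10=1.

counts (8, 9, 2, 1)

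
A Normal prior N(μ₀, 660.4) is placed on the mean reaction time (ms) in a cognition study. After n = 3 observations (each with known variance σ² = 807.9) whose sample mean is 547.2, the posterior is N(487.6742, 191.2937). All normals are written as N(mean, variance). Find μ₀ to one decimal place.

μ₀ = 341.7

The posterior mean is a precision-weighted average: μ_n = (τ₀μ₀ + τ_data·x̄)/(τ₀+τ_data), with τ₀=1/σ₀² and τ_data=n/σ².
Here τ₀ = 1/660.4 = 0.001514 and τ_data = 3/807.9 = 0.003713, so τ_n = 0.005227.
Rearranging for μ₀: μ₀ = (μ_n·τ_n − τ_data·x̄)/τ₀ = (487.6742·0.005227 − 0.003713·547.2) / 0.001514 = 0.517319/0.001514 ≈ 341.7.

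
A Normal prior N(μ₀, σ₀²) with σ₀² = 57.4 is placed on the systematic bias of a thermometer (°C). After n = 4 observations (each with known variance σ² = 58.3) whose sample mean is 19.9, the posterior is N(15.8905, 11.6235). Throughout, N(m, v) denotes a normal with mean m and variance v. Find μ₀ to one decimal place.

With known observation variance, the Normal–Normal posterior has precision τ_n = τ₀ + n/σ² and mean μ_n = (τ₀μ₀ + (n/σ²)x̄)/τ_n.
Here τ₀ = 1/57.4 = 0.017422 and τ_data = 4/58.3 = 0.068611, so τ_n = 0.086033.
Rearranging for μ₀: μ₀ = (μ_n·τ_n − τ_data·x̄)/τ₀ = (15.8905·0.086033 − 0.068611·19.9) / 0.017422 = 0.001748/0.017422 ≈ 0.1.

μ₀ = 0.1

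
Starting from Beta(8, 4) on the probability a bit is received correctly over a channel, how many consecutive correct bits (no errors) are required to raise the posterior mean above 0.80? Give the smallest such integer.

k = 9

After k correct bits and 0 errors the posterior is Beta(8+k, 4), with mean (8+k)/(8+4+k).
Set (8+k)/(12+k) > 0.80 and solve: k > (0.80·12 − 8)/(1 − 0.80) = 8.000.
The smallest integer exceeding 8.000 is 9.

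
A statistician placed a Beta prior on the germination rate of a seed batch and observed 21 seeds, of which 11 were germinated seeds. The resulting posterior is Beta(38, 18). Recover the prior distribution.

Beta(27, 8)

Under Beta–binomial conjugacy the posterior parameters are (α+s, β+f).
Subtract the data counts: 38−11=27, 18−10=8.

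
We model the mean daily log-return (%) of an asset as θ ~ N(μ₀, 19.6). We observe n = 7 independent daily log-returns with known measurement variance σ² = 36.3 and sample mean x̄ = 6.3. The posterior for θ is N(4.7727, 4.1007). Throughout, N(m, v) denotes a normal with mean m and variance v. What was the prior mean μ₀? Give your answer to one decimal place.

The posterior mean is a precision-weighted average: μ_n = (τ₀μ₀ + τ_data·x̄)/(τ₀+τ_data), with τ₀=1/σ₀² and τ_data=n/σ².
Here τ₀ = 1/19.6 = 0.051020 and τ_data = 7/36.3 = 0.192837, so τ_n = 0.243857.
Rearranging for μ₀: μ₀ = (μ_n·τ_n − τ_data·x̄)/τ₀ = (4.7727·0.243857 − 0.192837·6.3) / 0.051020 = -0.051017/0.051020 ≈ -1.0.

μ₀ = -1.0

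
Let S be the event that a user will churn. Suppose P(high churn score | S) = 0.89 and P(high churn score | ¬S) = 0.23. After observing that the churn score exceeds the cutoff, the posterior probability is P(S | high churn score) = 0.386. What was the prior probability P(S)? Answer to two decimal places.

P(S) = 0.14

In odds form, posterior odds = prior odds × likelihood ratio, so prior odds = posterior odds ÷ LR.
Posterior odds = 0.386/(1−0.386) = 0.6287. LR = 0.89/0.23 = 3.8696.
Prior odds = 0.6287/3.8696 = 0.1625, so P(S) = 0.1625/(1+0.1625) ≈ 0.14.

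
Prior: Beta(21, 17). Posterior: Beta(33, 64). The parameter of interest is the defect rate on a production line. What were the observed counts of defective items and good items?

12 defective items and 47 good items

Under Beta–binomial conjugacy the posterior parameters are (α+s, β+f).
So s = 33 − 21 = 12 and f = 64 − 17 = 47.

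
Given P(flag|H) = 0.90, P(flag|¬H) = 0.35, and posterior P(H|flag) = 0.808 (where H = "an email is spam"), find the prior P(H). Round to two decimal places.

Bayes' rule in odds form gives O(H|E) = O(H)·[P(E|H)/P(E|¬H)], hence O(H) = O(H|E)/LR.
Posterior odds = 0.808/(1−0.808) = 4.2083. LR = 0.90/0.35 = 2.5714.
Prior odds = 4.2083/2.5714 = 1.6366, so P(H) = 1.6366/(1+1.6366) ≈ 0.62.

P(H) = 0.62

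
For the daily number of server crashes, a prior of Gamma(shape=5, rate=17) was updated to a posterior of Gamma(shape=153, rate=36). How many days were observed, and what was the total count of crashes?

n = 19 days with total 148 crashes

A Gamma(α, β) prior (rate parametrization) on a Poisson rate with n observations summing to S gives posterior Gamma(α+S, β+n).
Matching: Σxᵢ = 153 − 5 = 148 and n = 36 − 17 = 19.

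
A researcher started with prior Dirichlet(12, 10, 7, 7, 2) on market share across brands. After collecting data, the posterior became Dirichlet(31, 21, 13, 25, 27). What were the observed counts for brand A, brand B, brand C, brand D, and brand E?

counts (19, 11, 6, 18, 25)

For a Dirichlet(α) prior with multinomial counts c, the posterior is Dirichlet(α + c) componentwise.
Counts are posterior − prior componentwise: 31−12=19, 21−10=11, 13−7=6, 25−7=18, 27−2=25.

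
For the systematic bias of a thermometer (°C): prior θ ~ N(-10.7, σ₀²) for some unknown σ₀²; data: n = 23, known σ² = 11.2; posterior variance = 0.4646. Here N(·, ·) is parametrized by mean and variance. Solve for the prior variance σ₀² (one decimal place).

σ₀² = 10.1

For the Normal–Normal model with known σ², precisions add: τ_n = τ₀ + n/σ².
So 1/σ₀² = 1/0.4646 − 23/11.2 = 2.152389 − 2.053571 = 0.098818.
Hence σ₀² = 1/0.098818 ≈ 10.1.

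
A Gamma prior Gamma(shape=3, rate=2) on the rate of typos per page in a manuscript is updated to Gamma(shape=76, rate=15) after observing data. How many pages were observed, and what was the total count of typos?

Gamma–Poisson conjugacy: posterior shape = α + Σxᵢ, posterior rate = β + n.
Matching: Σxᵢ = 76 − 3 = 73 and n = 15 − 2 = 13.

n = 13 pages with total 73 typos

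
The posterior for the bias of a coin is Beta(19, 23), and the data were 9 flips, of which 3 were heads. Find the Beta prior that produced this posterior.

Beta(16, 17)

Under Beta–binomial conjugacy the posterior parameters are (a+s, b+f).
So a = 19 − 3 = 16 and b = 23 − 6 = 17.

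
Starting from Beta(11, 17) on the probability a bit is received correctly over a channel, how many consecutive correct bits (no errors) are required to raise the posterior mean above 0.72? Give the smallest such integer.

After k correct bits and 0 errors the posterior is Beta(11+k, 17), with mean (11+k)/(11+17+k).
Set (11+k)/(28+k) > 0.72 and solve: k > (0.72·28 − 11)/(1 − 0.72) = 32.714.
The smallest integer exceeding 32.714 is 33, and checking k=33: (44)/(61) = 0.7213 > 0.72.

k = 33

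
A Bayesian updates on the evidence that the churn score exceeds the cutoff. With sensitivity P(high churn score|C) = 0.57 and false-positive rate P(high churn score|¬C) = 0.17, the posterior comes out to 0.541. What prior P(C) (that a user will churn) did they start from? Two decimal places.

P(C) = 0.26

In odds form, posterior odds = prior odds × likelihood ratio, so prior odds = posterior odds ÷ LR.
Posterior odds = 0.541/(1−0.541) = 1.1786. LR = 0.57/0.17 = 3.3529.
Prior odds = 1.1786/3.3529 = 0.3515, so P(C) = 0.3515/(1+0.3515) ≈ 0.26.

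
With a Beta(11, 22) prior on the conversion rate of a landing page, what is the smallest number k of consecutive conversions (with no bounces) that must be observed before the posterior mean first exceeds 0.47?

k = 9

After k conversions and 0 bounces the posterior is Beta(11+k, 22), with mean (11+k)/(11+22+k).
Set (11+k)/(33+k) > 0.47 and solve: k > (0.47·33 − 11)/(1 − 0.47) = 8.509.
The smallest integer exceeding 8.509 is 9, and checking k=9: (20)/(42) = 0.4762 > 0.47.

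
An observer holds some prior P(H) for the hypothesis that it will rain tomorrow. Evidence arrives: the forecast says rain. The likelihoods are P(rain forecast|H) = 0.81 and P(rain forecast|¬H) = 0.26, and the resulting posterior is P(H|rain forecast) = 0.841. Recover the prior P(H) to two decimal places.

P(H) = 0.63

In odds form, posterior odds = prior odds × likelihood ratio, so prior odds = posterior odds ÷ LR.
Posterior odds = 0.841/(1−0.841) = 5.2893. LR = 0.81/0.26 = 3.1154.
Prior odds = 5.2893/3.1154 = 1.6978, so P(H) = 1.6978/(1+1.6978) ≈ 0.63.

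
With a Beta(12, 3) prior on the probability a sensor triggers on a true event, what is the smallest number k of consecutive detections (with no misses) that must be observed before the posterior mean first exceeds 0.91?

After k detections and 0 misses the posterior is Beta(12+k, 3), with mean (12+k)/(12+3+k).
Set (12+k)/(15+k) > 0.91 and solve: k > (0.91·15 − 12)/(1 − 0.91) = 18.333.
The smallest integer exceeding 18.333 is 19, and checking k=19: (31)/(34) = 0.9118 > 0.91.

k = 19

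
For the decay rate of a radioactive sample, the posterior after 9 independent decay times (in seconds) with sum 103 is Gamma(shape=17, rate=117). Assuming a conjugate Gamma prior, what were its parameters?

Gamma(shape=8, rate=14)

Gamma–exponential conjugacy: posterior shape = α + n, posterior rate = β + Σtᵢ.
So α = 17 − 9 = 8 and β = 117 − 103 = 14.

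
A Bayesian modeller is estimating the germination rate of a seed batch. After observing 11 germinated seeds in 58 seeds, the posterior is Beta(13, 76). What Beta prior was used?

Beta(2, 29)

Beta is conjugate to the binomial likelihood: posterior = Beta(α+s, β+f).
Subtract the data counts: 13−11=2, 76−47=29.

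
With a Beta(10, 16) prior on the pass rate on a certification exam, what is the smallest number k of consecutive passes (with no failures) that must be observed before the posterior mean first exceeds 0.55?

k = 10

After k passes and 0 failures the posterior is Beta(10+k, 16), with mean (10+k)/(10+16+k).
Set (10+k)/(26+k) > 0.55 and solve: k > (0.55·26 − 10)/(1 − 0.55) = 9.556.
The smallest integer exceeding 9.556 is 10.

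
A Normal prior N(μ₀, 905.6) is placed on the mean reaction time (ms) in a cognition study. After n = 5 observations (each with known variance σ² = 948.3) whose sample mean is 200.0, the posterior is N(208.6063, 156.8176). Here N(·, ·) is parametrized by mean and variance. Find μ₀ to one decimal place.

The posterior mean is a precision-weighted average: μ_n = (τ₀μ₀ + τ_data·x̄)/(τ₀+τ_data), with τ₀=1/σ₀² and τ_data=n/σ².
Here τ₀ = 1/905.6 = 0.001104 and τ_data = 5/948.3 = 0.005273, so τ_n = 0.006377.
Rearranging for μ₀: μ₀ = (μ_n·τ_n − τ_data·x̄)/τ₀ = (208.6063·0.006377 − 0.005273·200.0) / 0.001104 = 0.275682/0.001104 ≈ 249.7.

μ₀ = 249.7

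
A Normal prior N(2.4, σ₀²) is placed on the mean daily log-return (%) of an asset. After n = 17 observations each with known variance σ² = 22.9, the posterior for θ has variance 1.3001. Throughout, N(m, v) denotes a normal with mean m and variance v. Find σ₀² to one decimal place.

For the Normal–Normal model with known σ², precisions add: τ_n = τ₀ + n/σ².
So 1/σ₀² = 1/1.3001 − 17/22.9 = 0.769172 − 0.742358 = 0.026814.
Hence σ₀² = 1/0.026814 ≈ 37.3.

σ₀² = 37.3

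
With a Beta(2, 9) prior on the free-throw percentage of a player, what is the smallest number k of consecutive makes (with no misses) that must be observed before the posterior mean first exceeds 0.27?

After k makes and 0 misses the posterior is Beta(2+k, 9), with mean (2+k)/(2+9+k).
Set (2+k)/(11+k) > 0.27 and solve: k > (0.27·11 − 2)/(1 − 0.27) = 1.329.
The smallest integer exceeding 1.329 is 2, and checking k=2: (4)/(13) = 0.3077 > 0.27.

k = 2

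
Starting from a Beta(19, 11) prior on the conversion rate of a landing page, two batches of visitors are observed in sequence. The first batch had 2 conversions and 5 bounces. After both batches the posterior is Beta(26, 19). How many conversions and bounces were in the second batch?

Because Beta–binomial updating is additive in the counts, the combined data contributed (α_post−α_prior, β_post−β_prior) successes and failures.
Total across both batches: 26−19=7 conversions, 19−11=8 bounces.
Subtract the first batch: 7−2=5 conversions and 8−5=3 bounces.

5 conversions and 3 bounces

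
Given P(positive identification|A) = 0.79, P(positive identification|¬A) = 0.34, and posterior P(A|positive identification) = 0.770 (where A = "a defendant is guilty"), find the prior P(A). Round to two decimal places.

Bayes' rule in odds form gives O(A|E) = O(A)·[P(E|A)/P(E|¬A)], hence O(A) = O(A|E)/LR.
Posterior odds = 0.770/(1−0.770) = 3.3478. LR = 0.79/0.34 = 2.3235.
Prior odds = 3.3478/2.3235 = 1.4408, so P(A) = 1.4408/(1+1.4408) ≈ 0.59.

P(A) = 0.59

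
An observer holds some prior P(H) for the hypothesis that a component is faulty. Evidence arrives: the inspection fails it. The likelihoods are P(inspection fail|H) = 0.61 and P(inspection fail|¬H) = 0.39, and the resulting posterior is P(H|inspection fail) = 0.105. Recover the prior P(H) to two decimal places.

In odds form, posterior odds = prior odds × likelihood ratio, so prior odds = posterior odds ÷ LR.
Posterior odds = 0.105/(1−0.105) = 0.1173. LR = 0.61/0.39 = 1.5641.
Prior odds = 0.1173/1.5641 = 0.0750, so P(H) = 0.0750/(1+0.0750) ≈ 0.07.

P(H) = 0.07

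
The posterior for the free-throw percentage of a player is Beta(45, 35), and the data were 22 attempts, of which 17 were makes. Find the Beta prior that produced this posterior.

Beta(28, 30)

Under Beta–binomial conjugacy the posterior parameters are (α+s, β+f).
Subtract the data counts: 45−17=28, 35−5=30.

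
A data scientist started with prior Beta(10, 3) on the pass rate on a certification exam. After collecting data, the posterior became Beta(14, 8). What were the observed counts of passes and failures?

Under Beta–binomial conjugacy the posterior parameters are (a+s, b+f).
Match parameters: s=14−10=4, f=8−3=5.

4 passes and 5 failures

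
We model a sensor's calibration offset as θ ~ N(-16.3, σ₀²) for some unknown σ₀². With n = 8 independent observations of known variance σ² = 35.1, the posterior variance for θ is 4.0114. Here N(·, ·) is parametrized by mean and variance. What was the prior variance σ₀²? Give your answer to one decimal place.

σ₀² = 46.8

Posterior precision equals prior precision plus data precision: 1/σ_n² = 1/σ₀² + n/σ².
So 1/σ₀² = 1/4.0114 − 8/35.1 = 0.249290 − 0.227920 = 0.021370.
Hence σ₀² = 1/0.021370 ≈ 46.8.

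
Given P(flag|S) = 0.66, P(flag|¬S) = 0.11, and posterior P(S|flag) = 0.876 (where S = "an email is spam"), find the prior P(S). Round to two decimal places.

P(S) = 0.54

Bayes' rule in odds form gives O(S|E) = O(S)·[P(E|S)/P(E|¬S)], hence O(S) = O(S|E)/LR.
Posterior odds = 0.876/(1−0.876) = 7.0645. LR = 0.66/0.11 = 6.0000.
Prior odds = 7.0645/6.0000 = 1.1774, so P(S) = 1.1774/(1+1.1774) ≈ 0.54.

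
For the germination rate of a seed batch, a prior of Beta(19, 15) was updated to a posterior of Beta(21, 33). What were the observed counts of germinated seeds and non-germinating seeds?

2 germinated seeds and 18 non-germinating seeds

Beta is conjugate to the binomial likelihood: posterior = Beta(a+s, b+f).
Match parameters: s=21−19=2, f=33−15=18.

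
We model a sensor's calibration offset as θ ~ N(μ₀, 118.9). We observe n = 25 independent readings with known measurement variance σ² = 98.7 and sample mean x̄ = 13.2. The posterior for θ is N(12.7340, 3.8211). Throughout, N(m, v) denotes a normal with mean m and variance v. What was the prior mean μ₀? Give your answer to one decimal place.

μ₀ = -1.3

The posterior mean is a precision-weighted average: μ_n = (τ₀μ₀ + τ_data·x̄)/(τ₀+τ_data), with τ₀=1/σ₀² and τ_data=n/σ².
Here τ₀ = 1/118.9 = 0.008410 and τ_data = 25/98.7 = 0.253293, so τ_n = 0.261703.
Rearranging for μ₀: μ₀ = (μ_n·τ_n − τ_data·x̄)/τ₀ = (12.7340·0.261703 − 0.253293·13.2) / 0.008410 = -0.010942/0.008410 ≈ -1.3.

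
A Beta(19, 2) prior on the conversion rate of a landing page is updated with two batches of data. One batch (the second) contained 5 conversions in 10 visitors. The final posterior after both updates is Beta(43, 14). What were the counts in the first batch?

19 conversions and 7 bounces

Because Beta–binomial updating is additive in the counts, the combined data contributed (α_post−α_prior, β_post−β_prior) successes and failures.
Total across both batches: 43−19=24 conversions, 14−2=12 bounces.
Subtract the second batch: 24−5=19 conversions and 12−5=7 bounces.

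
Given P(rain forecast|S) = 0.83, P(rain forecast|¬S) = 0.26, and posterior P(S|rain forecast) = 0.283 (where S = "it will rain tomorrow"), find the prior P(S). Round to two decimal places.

P(S) = 0.11

In odds form, posterior odds = prior odds × likelihood ratio, so prior odds = posterior odds ÷ LR.
Posterior odds = 0.283/(1−0.283) = 0.3947. LR = 0.83/0.26 = 3.1923.
Prior odds = 0.3947/3.1923 = 0.1236, so P(S) = 0.1236/(1+0.1236) ≈ 0.11.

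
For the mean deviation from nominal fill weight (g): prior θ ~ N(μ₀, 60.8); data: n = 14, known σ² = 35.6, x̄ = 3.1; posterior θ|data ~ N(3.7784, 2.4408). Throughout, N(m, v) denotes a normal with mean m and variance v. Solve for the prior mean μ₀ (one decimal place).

μ₀ = 20.0

The posterior mean is a precision-weighted average: μ_n = (τ₀μ₀ + τ_data·x̄)/(τ₀+τ_data), with τ₀=1/σ₀² and τ_data=n/σ².
Here τ₀ = 1/60.8 = 0.016447 and τ_data = 14/35.6 = 0.393258, so τ_n = 0.409705.
Rearranging for μ₀: μ₀ = (μ_n·τ_n − τ_data·x̄)/τ₀ = (3.7784·0.409705 − 0.393258·3.1) / 0.016447 = 0.328930/0.016447 ≈ 20.0.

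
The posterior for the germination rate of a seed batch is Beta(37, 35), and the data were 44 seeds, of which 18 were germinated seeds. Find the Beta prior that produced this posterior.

Beta(19, 9)

Under Beta–binomial conjugacy the posterior parameters are (α+s, β+f).
Subtract the data counts: 37−18=19, 35−26=9.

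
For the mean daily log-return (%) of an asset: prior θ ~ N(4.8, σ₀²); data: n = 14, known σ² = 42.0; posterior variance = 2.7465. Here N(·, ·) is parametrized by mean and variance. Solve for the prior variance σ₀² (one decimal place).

σ₀² = 32.5

Posterior precision equals prior precision plus data precision: 1/σ_n² = 1/σ₀² + n/σ².
So 1/σ₀² = 1/2.7465 − 14/42.0 = 0.364100 − 0.333333 = 0.030767.
Hence σ₀² = 1/0.030767 ≈ 32.5.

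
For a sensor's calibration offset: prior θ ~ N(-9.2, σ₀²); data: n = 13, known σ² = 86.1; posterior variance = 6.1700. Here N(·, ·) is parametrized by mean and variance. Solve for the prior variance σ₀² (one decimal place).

σ₀² = 90.2

Posterior precision equals prior precision plus data precision: 1/σ_n² = 1/σ₀² + n/σ².
So 1/σ₀² = 1/6.1700 − 13/86.1 = 0.162075 − 0.150987 = 0.011088.
Hence σ₀² = 1/0.011088 ≈ 90.2.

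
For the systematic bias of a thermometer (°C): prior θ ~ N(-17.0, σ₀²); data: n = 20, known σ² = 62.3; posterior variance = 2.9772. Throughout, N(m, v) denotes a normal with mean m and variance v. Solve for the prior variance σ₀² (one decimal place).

For the Normal–Normal model with known σ², precisions add: τ_n = τ₀ + n/σ².
So 1/σ₀² = 1/2.9772 − 20/62.3 = 0.335886 − 0.321027 = 0.014859.
Hence σ₀² = 1/0.014859 ≈ 67.3.

σ₀² = 67.3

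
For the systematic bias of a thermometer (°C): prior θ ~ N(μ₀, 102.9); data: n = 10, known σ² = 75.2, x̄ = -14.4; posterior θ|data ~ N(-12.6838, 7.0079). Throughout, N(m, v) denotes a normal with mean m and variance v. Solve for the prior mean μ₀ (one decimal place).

With known observation variance, the Normal–Normal posterior has precision τ_n = τ₀ + n/σ² and mean μ_n = (τ₀μ₀ + (n/σ²)x̄)/τ_n.
Here τ₀ = 1/102.9 = 0.009718 and τ_data = 10/75.2 = 0.132979, so τ_n = 0.142697.
Rearranging for μ₀: μ₀ = (μ_n·τ_n − τ_data·x̄)/τ₀ = (-12.6838·0.142697 − 0.132979·-14.4) / 0.009718 = 0.104957/0.009718 ≈ 10.8.

μ₀ = 10.8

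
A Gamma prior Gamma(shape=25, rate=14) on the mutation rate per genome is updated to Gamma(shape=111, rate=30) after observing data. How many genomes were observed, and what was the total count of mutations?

Gamma–Poisson conjugacy: posterior shape = α + Σxᵢ, posterior rate = β + n.
Matching: Σxᵢ = 111 − 25 = 86 and n = 30 − 14 = 16.

n = 16 genomes with total 86 mutations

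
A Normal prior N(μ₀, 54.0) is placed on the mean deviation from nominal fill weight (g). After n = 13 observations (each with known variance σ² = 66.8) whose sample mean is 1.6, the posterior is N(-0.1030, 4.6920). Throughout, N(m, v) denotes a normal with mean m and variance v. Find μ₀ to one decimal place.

With known observation variance, the Normal–Normal posterior has precision τ_n = τ₀ + n/σ² and mean μ_n = (τ₀μ₀ + (n/σ²)x̄)/τ_n.
Here τ₀ = 1/54.0 = 0.018519 and τ_data = 13/66.8 = 0.194611, so τ_n = 0.213130.
Rearranging for μ₀: μ₀ = (μ_n·τ_n − τ_data·x̄)/τ₀ = (-0.1030·0.213130 − 0.194611·1.6) / 0.018519 = -0.333330/0.018519 ≈ -18.0.

μ₀ = -18.0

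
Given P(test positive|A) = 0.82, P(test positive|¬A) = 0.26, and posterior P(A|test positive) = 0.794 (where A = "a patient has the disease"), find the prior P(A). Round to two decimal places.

P(A) = 0.55

Bayes' rule in odds form gives O(A|E) = O(A)·[P(E|A)/P(E|¬A)], hence O(A) = O(A|E)/LR.
Posterior odds = 0.794/(1−0.794) = 3.8544. LR = 0.82/0.26 = 3.1538.
Prior odds = 3.8544/3.1538 = 1.2221, so P(A) = 1.2221/(1+1.2221) ≈ 0.55.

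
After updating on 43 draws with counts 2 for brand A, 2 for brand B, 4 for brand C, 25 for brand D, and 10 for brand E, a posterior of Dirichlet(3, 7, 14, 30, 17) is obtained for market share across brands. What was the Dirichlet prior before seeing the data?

Dirichlet(1, 5, 10, 5, 7)

For a Dirichlet(α) prior with multinomial counts c, the posterior is Dirichlet(α + c) componentwise.
Subtract each count from the matching posterior parameter: 3−2=1, 7−2=5, 14−4=10, 30−25=5, 17−10=7.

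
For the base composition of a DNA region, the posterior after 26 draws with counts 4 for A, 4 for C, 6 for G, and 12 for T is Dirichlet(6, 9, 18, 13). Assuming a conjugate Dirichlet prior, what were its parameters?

Dirichlet(2, 5, 12, 1)

For a Dirichlet(α) prior with multinomial counts c, the posterior is Dirichlet(α + c) componentwise.
Subtract each count from the matching posterior parameter: 6−4=2, 9−4=5, 18−6=12, 13−12=1.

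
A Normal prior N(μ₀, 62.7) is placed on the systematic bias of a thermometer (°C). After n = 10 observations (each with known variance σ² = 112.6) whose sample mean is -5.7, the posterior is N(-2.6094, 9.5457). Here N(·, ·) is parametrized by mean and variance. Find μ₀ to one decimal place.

With known observation variance, the Normal–Normal posterior has precision τ_n = τ₀ + n/σ² and mean μ_n = (τ₀μ₀ + (n/σ²)x̄)/τ_n.
Here τ₀ = 1/62.7 = 0.015949 and τ_data = 10/112.6 = 0.088810, so τ_n = 0.104759.
Rearranging for μ₀: μ₀ = (μ_n·τ_n − τ_data·x̄)/τ₀ = (-2.6094·0.104759 − 0.088810·-5.7) / 0.015949 = 0.232859/0.015949 ≈ 14.6.

μ₀ = 14.6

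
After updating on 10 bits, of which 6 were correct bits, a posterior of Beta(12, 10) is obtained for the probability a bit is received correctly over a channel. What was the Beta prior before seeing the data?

A Beta(a, b) prior with s successes and f failures in binomial data gives a Beta(a+s, b+f) posterior.
So a = 12 − 6 = 6 and b = 10 − 4 = 6.

Beta(6, 6)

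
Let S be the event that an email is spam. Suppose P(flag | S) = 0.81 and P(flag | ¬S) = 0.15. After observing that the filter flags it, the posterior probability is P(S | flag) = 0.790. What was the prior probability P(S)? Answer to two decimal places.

Bayes' rule in odds form gives O(S|E) = O(S)·[P(E|S)/P(E|¬S)], hence O(S) = O(S|E)/LR.
Posterior odds = 0.790/(1−0.790) = 3.7619. LR = 0.81/0.15 = 5.4000.
Prior odds = 3.7619/5.4000 = 0.6966, so P(S) = 0.6966/(1+0.6966) ≈ 0.41.

P(S) = 0.41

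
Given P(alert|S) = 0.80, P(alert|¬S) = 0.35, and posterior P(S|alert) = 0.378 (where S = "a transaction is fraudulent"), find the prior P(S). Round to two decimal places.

P(S) = 0.21

Bayes' rule in odds form gives O(S|E) = O(S)·[P(E|S)/P(E|¬S)], hence O(S) = O(S|E)/LR.
Posterior odds = 0.378/(1−0.378) = 0.6077. LR = 0.80/0.35 = 2.2857.
Prior odds = 0.6077/2.2857 = 0.2659, so P(S) = 0.2659/(1+0.2659) ≈ 0.21.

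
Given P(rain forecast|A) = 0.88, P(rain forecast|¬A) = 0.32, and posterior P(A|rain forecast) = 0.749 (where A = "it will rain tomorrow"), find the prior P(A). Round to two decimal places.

In odds form, posterior odds = prior odds × likelihood ratio, so prior odds = posterior odds ÷ LR.
Posterior odds = 0.749/(1−0.749) = 2.9841. LR = 0.88/0.32 = 2.7500.
Prior odds = 2.9841/2.7500 = 1.0851, so P(A) = 1.0851/(1+1.0851) ≈ 0.52.

P(A) = 0.52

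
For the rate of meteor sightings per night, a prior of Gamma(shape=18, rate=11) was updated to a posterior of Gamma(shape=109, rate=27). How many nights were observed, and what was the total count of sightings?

A Gamma(α, β) prior (rate parametrization) on a Poisson rate with n observations summing to S gives posterior Gamma(α+S, β+n).
Matching: Σxᵢ = 109 − 18 = 91 and n = 27 − 11 = 16.

n = 16 nights with total 91 sightings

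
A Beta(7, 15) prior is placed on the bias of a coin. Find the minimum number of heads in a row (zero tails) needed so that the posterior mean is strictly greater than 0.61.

k = 17

After k heads and 0 tails the posterior is Beta(7+k, 15), with mean (7+k)/(7+15+k).
Set (7+k)/(22+k) > 0.61 and solve: k > (0.61·22 − 7)/(1 − 0.61) = 16.462.
The smallest integer exceeding 16.462 is 17.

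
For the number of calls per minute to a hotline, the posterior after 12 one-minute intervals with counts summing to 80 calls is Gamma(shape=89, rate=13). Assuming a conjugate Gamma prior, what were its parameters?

Gamma(shape=9, rate=1)

A Gamma(α, β) prior (rate parametrization) on a Poisson rate with n observations summing to S gives posterior Gamma(α+S, β+n).
So α = 89 − 80 = 9 and β = 13 − 12 = 1.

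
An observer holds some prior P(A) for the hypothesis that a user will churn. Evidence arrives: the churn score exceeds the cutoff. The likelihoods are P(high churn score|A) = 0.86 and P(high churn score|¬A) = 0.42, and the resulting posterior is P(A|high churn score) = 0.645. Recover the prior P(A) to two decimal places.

Bayes' rule in odds form gives O(A|E) = O(A)·[P(E|A)/P(E|¬A)], hence O(A) = O(A|E)/LR.
Posterior odds = 0.645/(1−0.645) = 1.8169. LR = 0.86/0.42 = 2.0476.
Prior odds = 1.8169/2.0476 = 0.8873, so P(A) = 0.8873/(1+0.8873) ≈ 0.47.

P(A) = 0.47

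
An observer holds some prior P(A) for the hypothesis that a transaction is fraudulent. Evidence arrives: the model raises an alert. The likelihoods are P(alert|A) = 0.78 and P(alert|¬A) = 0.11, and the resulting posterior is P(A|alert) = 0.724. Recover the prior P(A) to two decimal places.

P(A) = 0.27

In odds form, posterior odds = prior odds × likelihood ratio, so prior odds = posterior odds ÷ LR.
Posterior odds = 0.724/(1−0.724) = 2.6232. LR = 0.78/0.11 = 7.0909.
Prior odds = 2.6232/7.0909 = 0.3699, so P(A) = 0.3699/(1+0.3699) ≈ 0.27.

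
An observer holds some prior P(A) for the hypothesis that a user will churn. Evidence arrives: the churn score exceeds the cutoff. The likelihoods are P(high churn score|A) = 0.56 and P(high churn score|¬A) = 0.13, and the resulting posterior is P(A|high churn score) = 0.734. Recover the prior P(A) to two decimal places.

P(A) = 0.39

Bayes' rule in odds form gives O(A|E) = O(A)·[P(E|A)/P(E|¬A)], hence O(A) = O(A|E)/LR.
Posterior odds = 0.734/(1−0.734) = 2.7594. LR = 0.56/0.13 = 4.3077.
Prior odds = 2.7594/4.3077 = 0.6406, so P(A) = 0.6406/(1+0.6406) ≈ 0.39.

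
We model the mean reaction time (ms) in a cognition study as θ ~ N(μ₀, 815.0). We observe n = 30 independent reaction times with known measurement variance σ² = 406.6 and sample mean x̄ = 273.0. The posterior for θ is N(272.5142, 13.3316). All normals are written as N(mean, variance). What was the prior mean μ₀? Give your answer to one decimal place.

The posterior mean is a precision-weighted average: μ_n = (τ₀μ₀ + τ_data·x̄)/(τ₀+τ_data), with τ₀=1/σ₀² and τ_data=n/σ².
Here τ₀ = 1/815.0 = 0.001227 and τ_data = 30/406.6 = 0.073783, so τ_n = 0.075010.
Rearranging for μ₀: μ₀ = (μ_n·τ_n − τ_data·x̄)/τ₀ = (272.5142·0.075010 − 0.073783·273.0) / 0.001227 = 0.298531/0.001227 ≈ 243.3.

μ₀ = 243.3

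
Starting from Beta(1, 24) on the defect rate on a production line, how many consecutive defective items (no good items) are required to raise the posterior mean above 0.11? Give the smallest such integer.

After k defective items and 0 good items the posterior is Beta(1+k, 24), with mean (1+k)/(1+24+k).
Set (1+k)/(25+k) > 0.11 and solve: k > (0.11·25 − 1)/(1 − 0.11) = 1.966.
The smallest integer exceeding 1.966 is 2.

k = 2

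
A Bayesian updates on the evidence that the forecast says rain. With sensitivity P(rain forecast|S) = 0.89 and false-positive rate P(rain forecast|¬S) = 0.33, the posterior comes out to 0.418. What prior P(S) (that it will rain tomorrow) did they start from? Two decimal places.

Bayes' rule in odds form gives O(S|E) = O(S)·[P(E|S)/P(E|¬S)], hence O(S) = O(S|E)/LR.
Posterior odds = 0.418/(1−0.418) = 0.7182. LR = 0.89/0.33 = 2.6970.
Prior odds = 0.7182/2.6970 = 0.2663, so P(S) = 0.2663/(1+0.2663) ≈ 0.21.

P(S) = 0.21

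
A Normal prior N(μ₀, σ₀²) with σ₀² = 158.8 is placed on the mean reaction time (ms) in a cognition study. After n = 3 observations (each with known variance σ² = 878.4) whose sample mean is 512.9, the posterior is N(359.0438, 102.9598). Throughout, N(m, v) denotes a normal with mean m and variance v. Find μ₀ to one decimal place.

The posterior mean is a precision-weighted average: μ_n = (τ₀μ₀ + τ_data·x̄)/(τ₀+τ_data), with τ₀=1/σ₀² and τ_data=n/σ².
Here τ₀ = 1/158.8 = 0.006297 and τ_data = 3/878.4 = 0.003415, so τ_n = 0.009712.
Rearranging for μ₀: μ₀ = (μ_n·τ_n − τ_data·x̄)/τ₀ = (359.0438·0.009712 − 0.003415·512.9) / 0.006297 = 1.735480/0.006297 ≈ 275.6.

μ₀ = 275.6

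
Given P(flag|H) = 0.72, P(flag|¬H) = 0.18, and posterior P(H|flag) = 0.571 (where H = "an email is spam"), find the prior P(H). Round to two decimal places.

P(H) = 0.25

Bayes' rule in odds form gives O(H|E) = O(H)·[P(E|H)/P(E|¬H)], hence O(H) = O(H|E)/LR.
Posterior odds = 0.571/(1−0.571) = 1.3310. LR = 0.72/0.18 = 4.0000.
Prior odds = 1.3310/4.0000 = 0.3327, so P(H) = 0.3327/(1+0.3327) ≈ 0.25.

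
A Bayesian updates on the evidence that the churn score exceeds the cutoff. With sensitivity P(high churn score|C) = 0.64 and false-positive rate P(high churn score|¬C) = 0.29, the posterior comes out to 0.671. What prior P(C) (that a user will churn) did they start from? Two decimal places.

In odds form, posterior odds = prior odds × likelihood ratio, so prior odds = posterior odds ÷ LR.
Posterior odds = 0.671/(1−0.671) = 2.0395. LR = 0.64/0.29 = 2.2069.
Prior odds = 2.0395/2.2069 = 0.9241, so P(C) = 0.9241/(1+0.9241) ≈ 0.48.

P(C) = 0.48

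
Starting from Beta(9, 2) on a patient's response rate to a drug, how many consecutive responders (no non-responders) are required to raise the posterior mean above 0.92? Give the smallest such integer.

k = 15

After k responders and 0 non-responders the posterior is Beta(9+k, 2), with mean (9+k)/(9+2+k).
Set (9+k)/(11+k) > 0.92 and solve: k > (0.92·11 − 9)/(1 − 0.92) = 14.000.
The smallest integer exceeding 14.000 is 15.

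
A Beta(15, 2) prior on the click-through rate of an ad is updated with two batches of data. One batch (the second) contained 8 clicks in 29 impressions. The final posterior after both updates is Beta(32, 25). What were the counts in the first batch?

9 clicks and 2 non-clicks

Sequential conjugate updates are equivalent to a single update on the pooled data, so total successes = posterior α − prior α and total failures = posterior β − prior β.
Total across both batches: 32−15=17 clicks, 25−2=23 non-clicks.
Subtract the second batch: 17−8=9 clicks and 23−21=2 non-clicks.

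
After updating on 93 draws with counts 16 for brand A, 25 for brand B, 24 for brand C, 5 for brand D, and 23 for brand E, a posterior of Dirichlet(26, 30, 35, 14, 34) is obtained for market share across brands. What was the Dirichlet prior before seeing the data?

For a Dirichlet(α) prior with multinomial counts c, the posterior is Dirichlet(α + c) componentwise.
Subtract each count from the matching posterior parameter: 26−16=10, 30−25=5, 35−24=11, 14−5=9, 34−23=11.

Dirichlet(10, 5, 11, 9, 11)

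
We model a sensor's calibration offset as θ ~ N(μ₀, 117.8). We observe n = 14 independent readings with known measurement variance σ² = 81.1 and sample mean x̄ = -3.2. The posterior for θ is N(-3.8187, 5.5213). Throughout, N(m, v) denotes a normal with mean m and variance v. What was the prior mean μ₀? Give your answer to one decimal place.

μ₀ = -16.4

The posterior mean is a precision-weighted average: μ_n = (τ₀μ₀ + τ_data·x̄)/(τ₀+τ_data), with τ₀=1/σ₀² and τ_data=n/σ².
Here τ₀ = 1/117.8 = 0.008489 and τ_data = 14/81.1 = 0.172626, so τ_n = 0.181115.
Rearranging for μ₀: μ₀ = (μ_n·τ_n − τ_data·x̄)/τ₀ = (-3.8187·0.181115 − 0.172626·-3.2) / 0.008489 = -0.139221/0.008489 ≈ -16.4.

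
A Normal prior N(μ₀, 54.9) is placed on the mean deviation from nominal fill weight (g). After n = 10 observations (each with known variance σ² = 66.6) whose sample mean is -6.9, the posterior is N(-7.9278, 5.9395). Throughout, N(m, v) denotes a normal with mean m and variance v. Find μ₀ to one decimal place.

μ₀ = -16.4

The posterior mean is a precision-weighted average: μ_n = (τ₀μ₀ + τ_data·x̄)/(τ₀+τ_data), with τ₀=1/σ₀² and τ_data=n/σ².
Here τ₀ = 1/54.9 = 0.018215 and τ_data = 10/66.6 = 0.150150, so τ_n = 0.168365.
Rearranging for μ₀: μ₀ = (μ_n·τ_n − τ_data·x̄)/τ₀ = (-7.9278·0.168365 − 0.150150·-6.9) / 0.018215 = -0.298729/0.018215 ≈ -16.4.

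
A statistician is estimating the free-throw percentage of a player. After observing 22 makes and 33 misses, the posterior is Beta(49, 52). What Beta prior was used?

Beta(27, 19)

A Beta(α, β) prior with s successes and f failures in binomial data gives a Beta(α+s, β+f) posterior.
Subtract the data counts: 49−22=27, 52−33=19.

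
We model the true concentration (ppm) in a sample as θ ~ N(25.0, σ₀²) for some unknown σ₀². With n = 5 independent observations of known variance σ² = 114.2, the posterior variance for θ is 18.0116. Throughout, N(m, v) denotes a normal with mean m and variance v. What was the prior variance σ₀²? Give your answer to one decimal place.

Posterior precision equals prior precision plus data precision: 1/σ_n² = 1/σ₀² + n/σ².
So 1/σ₀² = 1/18.0116 − 5/114.2 = 0.055520 − 0.043783 = 0.011737.
Hence σ₀² = 1/0.011737 ≈ 85.2.

σ₀² = 85.2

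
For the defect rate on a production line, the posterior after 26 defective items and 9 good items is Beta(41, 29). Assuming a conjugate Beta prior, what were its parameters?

Beta(15, 20)

A Beta(a, b) prior with s successes and f failures in binomial data gives a Beta(a+s, b+f) posterior.
Subtract the data counts: 41−26=15, 29−9=20.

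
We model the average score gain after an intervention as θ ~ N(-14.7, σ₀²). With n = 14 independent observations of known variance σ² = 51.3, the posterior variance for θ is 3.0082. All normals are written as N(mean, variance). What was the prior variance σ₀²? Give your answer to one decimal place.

For the Normal–Normal model with known σ², precisions add: τ_n = τ₀ + n/σ².
So 1/σ₀² = 1/3.0082 − 14/51.3 = 0.332425 − 0.272904 = 0.059521.
Hence σ₀² = 1/0.059521 ≈ 16.8.

σ₀² = 16.8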